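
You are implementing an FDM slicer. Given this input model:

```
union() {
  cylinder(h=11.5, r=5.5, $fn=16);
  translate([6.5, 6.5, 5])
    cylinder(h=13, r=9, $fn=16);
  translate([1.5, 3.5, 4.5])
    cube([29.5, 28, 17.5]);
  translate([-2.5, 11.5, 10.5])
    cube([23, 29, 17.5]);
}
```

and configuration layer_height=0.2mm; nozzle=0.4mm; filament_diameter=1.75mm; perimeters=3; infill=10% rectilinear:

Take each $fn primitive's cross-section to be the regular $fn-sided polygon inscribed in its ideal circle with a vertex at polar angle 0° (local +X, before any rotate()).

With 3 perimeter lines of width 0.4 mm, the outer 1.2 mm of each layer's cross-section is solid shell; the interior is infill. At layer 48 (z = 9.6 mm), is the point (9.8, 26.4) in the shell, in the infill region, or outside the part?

infill

At z = 9.6 mm: the r=5.5 cylinder gives a regular 16-gon of circumradius 5.5 (constant along its height); the cylinder at (6.5, 6.5): section is a regular 16-gon, circumradius r=9; the cube at (1.5, 3.5) (footprint 29.5×28) is included at this height; the cube at (-2.5, 11.5) does not reach this height (z outside [10.5, 28]); Merging all regions: the regions partially overlap (shared area 182.12 mm²), so overlapping operands fuse into one piece — 1 connected region. Overall, the cross-section is a single solid region. The nearest boundary edge runs (1.50, 31.50)→(31.00, 31.50); distance from the point to it = 5.10 mm. The point is inside the cross-section and 5.10 mm from the nearest boundary — more than the 1.2 mm shell width (3 × 0.4), so it's in the infill interior.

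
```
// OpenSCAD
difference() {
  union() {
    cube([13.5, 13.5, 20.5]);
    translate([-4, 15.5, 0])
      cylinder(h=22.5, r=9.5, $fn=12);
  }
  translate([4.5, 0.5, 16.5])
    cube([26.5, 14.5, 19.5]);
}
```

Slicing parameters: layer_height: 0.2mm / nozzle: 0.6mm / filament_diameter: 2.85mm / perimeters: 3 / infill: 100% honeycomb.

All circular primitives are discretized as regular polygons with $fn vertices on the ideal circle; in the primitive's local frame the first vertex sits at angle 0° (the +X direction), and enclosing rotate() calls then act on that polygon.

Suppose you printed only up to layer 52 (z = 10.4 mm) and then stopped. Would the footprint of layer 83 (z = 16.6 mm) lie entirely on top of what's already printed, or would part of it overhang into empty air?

Compare the two slices. At z = 10.4: the cube is present — its section is the full 13.5×13.5 rectangle (area 182.25 mm²); the r=9.5 cylinder at (-4, 15.5) contributes a regular 12-gon of circumradius 9.5 (area = (12/2)·9.500²·sin(360°/12) = 270.75 mm²); Merging all regions: the regions partially overlap — summed areas 453.00 mm² minus the doubly-counted overlap 21.37 mm² gives 431.63 mm² — area = 431.63 mm²; the cube at (4.5, 0.5) is absent (z outside [16.5, 36]); After the difference (first − rest): none of the subtracted shapes is present at this height, so the result so far is unchanged — area = 431.63 mm². At z = 16.6: the cube (footprint 13.5×13.5) is included at this height (area 182.25 mm²); the r=9.5 cylinder at (-4, 15.5) gives a regular 12-gon of circumradius 9.5 (constant along its height) (area = (12/2)·9.500²·sin(360°/12) = 270.75 mm²); Taking the union: the regions partially overlap — summed areas 453.00 mm² minus the doubly-counted overlap 21.37 mm² gives 431.63 mm² — area = 431.63 mm²; the cube at (4.5, 0.5) is present — its section is the full 26.5×14.5 rectangle (area 384.25 mm²); Taking the first minus the rest: starting from the result so far (431.63 mm²), the 26.5×14.5 cube at (4.5, 0.5) partially overlaps it — only the 118.00 mm² overlap (of its 384.25 mm²) is removed, clipping the outline — area = 313.64 mm². Checking containment: the cross-section at z = 16.6 is a subset of the cross-section at z = 10.4.

entirely on top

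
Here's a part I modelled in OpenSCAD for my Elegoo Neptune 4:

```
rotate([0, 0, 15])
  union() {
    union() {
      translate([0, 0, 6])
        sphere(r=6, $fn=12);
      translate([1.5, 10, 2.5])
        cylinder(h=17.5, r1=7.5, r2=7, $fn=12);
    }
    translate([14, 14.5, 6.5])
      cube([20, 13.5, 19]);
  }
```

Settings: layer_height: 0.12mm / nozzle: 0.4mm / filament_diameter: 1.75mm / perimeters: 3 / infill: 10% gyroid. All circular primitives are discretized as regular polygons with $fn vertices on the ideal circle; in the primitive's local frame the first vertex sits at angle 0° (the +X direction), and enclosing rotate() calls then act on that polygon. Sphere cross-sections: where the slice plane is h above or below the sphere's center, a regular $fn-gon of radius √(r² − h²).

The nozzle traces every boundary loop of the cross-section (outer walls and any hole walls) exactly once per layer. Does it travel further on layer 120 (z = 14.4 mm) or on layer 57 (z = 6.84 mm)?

layer 57 (z = 6.84 mm)

Layer 120 (z = 14.4): the sphere does not reach this height (|z−center|=8.400 > r=6); the cone at (1.5, 10) contributes a regular 12-gon of circumradius 7.160 (interpolated between r1=7.5 and r2=7 at t=0.680) (perimeter = 2·12·7.160·sin(180°/12) = 44.48 mm); Taking the union: only the cone at (1.5, 10) is present, so the union is just that shape — boundary = 44.48 mm; the 20×13.5 cube at (14, 14.5) contributes its full rectangle (perimeter 67.00 mm); Merging all regions: the 2 present regions are separate (no shared area or edge), so areas and boundary lengths simply add and each stays a separate island — boundary = 111.48 mm; (whole slice rotated 15° about Z — lengths, areas and connectivity unchanged). So its perimeter = 111.48 mm. Layer 57 (z = 6.84): the r=6 sphere contributes a regular 12-gon of circumradius √(6²−0.84²) = 5.941 (perimeter = 2·12·5.941·sin(180°/12) = 36.90 mm); the cone at (1.5, 10) (r1=7.5→r2=7) has section circumradius 7.376 here — a regular 12-gon (perimeter = 2·12·7.376·sin(180°/12) = 45.82 mm); Merging all regions: the regions partially overlap (shared area 16.07 mm²), so the edge portions inside another operand are dropped and the merged outline is re-measured after clipping — boundary = 64.95 mm; the cube at (14, 14.5) (footprint 20×13.5) is included at this height (perimeter 67.00 mm); Taking the union: the 2 present regions are separate (no shared area or edge), so areas and boundary lengths simply add and each stays a separate island — boundary = 131.95 mm; (whole slice rotated 15° about Z — lengths, areas and connectivity unchanged). So its perimeter = 131.95 mm. Layer 57 is larger (131.95 vs 111.48 mm).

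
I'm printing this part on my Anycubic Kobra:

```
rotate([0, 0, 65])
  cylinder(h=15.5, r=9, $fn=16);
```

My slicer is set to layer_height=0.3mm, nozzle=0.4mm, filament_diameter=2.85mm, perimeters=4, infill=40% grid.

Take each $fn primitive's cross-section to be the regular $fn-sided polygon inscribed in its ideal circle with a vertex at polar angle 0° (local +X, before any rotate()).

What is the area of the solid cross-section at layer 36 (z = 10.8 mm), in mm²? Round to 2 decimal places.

At z = 10.8 mm: the r=9 cylinder gives a regular 16-gon of circumradius 9 (constant along its height) (area = (16/2)·9.000²·sin(360°/16) = 247.98 mm²); (rotated 65° about Z; rotation is an isometry so areas/perimeters/island counts are preserved). Overall, the cross-section is a single solid region. Net area = 247.98 mm².

247.98 mm²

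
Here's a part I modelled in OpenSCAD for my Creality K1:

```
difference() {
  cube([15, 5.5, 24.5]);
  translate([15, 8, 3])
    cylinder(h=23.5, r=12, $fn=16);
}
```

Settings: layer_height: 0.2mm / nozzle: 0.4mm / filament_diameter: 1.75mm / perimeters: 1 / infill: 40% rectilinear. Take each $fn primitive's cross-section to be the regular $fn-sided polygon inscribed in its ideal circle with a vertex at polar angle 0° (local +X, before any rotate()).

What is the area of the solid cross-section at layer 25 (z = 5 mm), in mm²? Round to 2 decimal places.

At z = 5 mm: the cube (footprint 15×5.5) is included at this height (area 82.50 mm²); the cylinder at (15, 8): section is a regular 16-gon, circumradius r=12 (area = (16/2)·12.000²·sin(360°/16) = 440.85 mm²); After the difference (first − rest): starting from the 15×5.5 cube (82.50 mm²), the r=12 cylinder at (15, 8) partially overlaps it — only the 57.53 mm² overlap (of its 440.85 mm²) is removed, clipping the outline — area = 24.97 mm². Overall, the cross-section is a single solid region. Net area = 24.97 mm².

24.97 mm²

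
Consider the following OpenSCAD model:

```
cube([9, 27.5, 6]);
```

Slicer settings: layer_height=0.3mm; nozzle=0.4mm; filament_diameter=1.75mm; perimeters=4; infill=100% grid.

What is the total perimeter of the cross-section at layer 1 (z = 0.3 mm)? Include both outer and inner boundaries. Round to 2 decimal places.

At z = 0.3 mm: the cube is present — its section is the full 9×27.5 rectangle (perimeter 73.00 mm). Overall, the cross-section is a single solid region. Total boundary length (outer) = 73.00 mm.

73.00 mm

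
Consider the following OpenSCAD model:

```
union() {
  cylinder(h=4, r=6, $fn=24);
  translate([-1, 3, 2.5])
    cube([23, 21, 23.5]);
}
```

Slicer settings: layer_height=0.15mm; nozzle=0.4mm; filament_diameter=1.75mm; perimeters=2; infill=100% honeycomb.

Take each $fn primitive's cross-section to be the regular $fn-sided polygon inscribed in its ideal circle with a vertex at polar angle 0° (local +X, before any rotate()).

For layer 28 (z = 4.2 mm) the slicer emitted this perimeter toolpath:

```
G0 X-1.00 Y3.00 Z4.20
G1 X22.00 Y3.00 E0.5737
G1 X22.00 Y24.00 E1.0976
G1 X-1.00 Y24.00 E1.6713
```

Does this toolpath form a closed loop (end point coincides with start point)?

no

Start point (G0): (-1.00, 3.00). End point (last G1): the path does not return to the start — open.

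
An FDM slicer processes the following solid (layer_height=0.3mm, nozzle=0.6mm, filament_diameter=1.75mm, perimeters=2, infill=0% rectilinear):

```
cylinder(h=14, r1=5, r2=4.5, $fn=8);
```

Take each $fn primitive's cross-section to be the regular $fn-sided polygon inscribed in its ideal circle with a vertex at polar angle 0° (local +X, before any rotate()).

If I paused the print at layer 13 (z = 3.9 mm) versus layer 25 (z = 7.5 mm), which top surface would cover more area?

layer 13 (z = 3.9 mm)

Layer 13 (z = 3.9): the cone contributes a regular 8-gon of circumradius 4.861 (interpolated between r1=5 and r2=4.5 at t=0.279) (area = (8/2)·4.861²·sin(360°/8) = 66.83 mm²). So its area = 66.83 mm². Layer 25 (z = 7.5): the cone: at t=0.536 of its height the radius interpolates to r₁+(r₂−r₁)t = 4.732, giving a regular 8-gon of that circumradius (area = (8/2)·4.732²·sin(360°/8) = 63.34 mm²). So its area = 63.34 mm². Layer 13 is larger (66.83 vs 63.34 mm²).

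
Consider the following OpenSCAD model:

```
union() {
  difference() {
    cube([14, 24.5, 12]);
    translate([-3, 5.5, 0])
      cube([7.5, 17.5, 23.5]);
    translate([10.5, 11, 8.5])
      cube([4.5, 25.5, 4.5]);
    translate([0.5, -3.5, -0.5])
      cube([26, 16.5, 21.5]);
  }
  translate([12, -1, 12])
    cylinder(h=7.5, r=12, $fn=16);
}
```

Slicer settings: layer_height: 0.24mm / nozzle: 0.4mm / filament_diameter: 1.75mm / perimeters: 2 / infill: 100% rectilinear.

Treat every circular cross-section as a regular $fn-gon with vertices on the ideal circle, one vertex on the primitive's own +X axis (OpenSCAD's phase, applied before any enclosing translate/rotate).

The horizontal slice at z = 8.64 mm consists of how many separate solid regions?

At z = 8.64 mm: the 14×24.5 cube contributes its full rectangle; the cube at (-3, 5.5) (footprint 7.5×17.5) is included at this height; the cube at (10.5, 11) (footprint 4.5×25.5) is included at this height; the cube at (0.5, -3.5) is present — its section is the full 26×16.5 rectangle; Subtracting the remaining from the first: starting from the 14×24.5 cube, the 7.5×17.5 cube at (-3, 5.5) partially overlaps it — only the 78.75 mm² overlap (of its 131.25 mm²) is removed, clipping the outline; the 4.5×25.5 cube at (10.5, 11) partially overlaps it — only the 47.25 mm² overlap (of its 114.75 mm²) is removed, clipping the outline; the 26×16.5 cube at (0.5, -3.5) partially overlaps it — only the 138.50 mm² overlap (of its 429.00 mm²) is removed, clipping the outline — 2 connected regions; the cylinder at (12, -1) is not intersected at this z (z outside [12, 19.5]); Merging all regions: only that combined region is present, so the union is just that shape — 2 connected regions. The result has 2 disconnected regions.

2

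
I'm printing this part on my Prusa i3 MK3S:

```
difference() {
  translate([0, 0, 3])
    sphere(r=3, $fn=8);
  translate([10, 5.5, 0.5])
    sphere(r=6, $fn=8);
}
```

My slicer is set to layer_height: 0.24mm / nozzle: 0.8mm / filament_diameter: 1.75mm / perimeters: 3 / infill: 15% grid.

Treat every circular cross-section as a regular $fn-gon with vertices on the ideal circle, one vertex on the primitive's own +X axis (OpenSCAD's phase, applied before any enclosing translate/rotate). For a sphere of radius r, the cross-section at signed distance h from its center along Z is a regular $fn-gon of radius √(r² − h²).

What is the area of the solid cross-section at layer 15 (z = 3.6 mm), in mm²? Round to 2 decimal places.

At z = 3.6 mm: the sphere: section is a regular 8-gon, circumradius = √(r²−h²) = √(3²−0.6²) = 2.939 (area = (8/2)·2.939²·sin(360°/8) = 24.44 mm²); the sphere at (10, 5.5): section is a regular 8-gon, circumradius = √(r²−h²) = √(6²−3.1²) = 5.137 (area = (8/2)·5.137²·sin(360°/8) = 74.64 mm²); Taking the first minus the rest: starting from the r=3 sphere (24.44 mm²), the r=6 sphere at (10, 5.5) misses the remaining region (no effect) — area = 24.44 mm². Overall, the cross-section is a single solid region. Net area = 24.44 mm².

24.44 mm²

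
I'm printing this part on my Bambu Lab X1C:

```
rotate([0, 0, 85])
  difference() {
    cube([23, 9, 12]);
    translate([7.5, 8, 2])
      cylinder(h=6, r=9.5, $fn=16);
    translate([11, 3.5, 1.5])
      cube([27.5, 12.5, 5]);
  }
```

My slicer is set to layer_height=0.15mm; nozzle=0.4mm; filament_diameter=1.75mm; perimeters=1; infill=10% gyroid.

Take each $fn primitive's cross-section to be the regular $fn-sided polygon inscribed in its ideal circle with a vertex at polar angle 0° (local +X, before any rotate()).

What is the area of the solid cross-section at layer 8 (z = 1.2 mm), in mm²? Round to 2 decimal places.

207.00 mm²

At z = 1.2 mm: the cube (footprint 23×9) is included at this height (area 207.00 mm²); the cylinder at (7.5, 8) is absent (z outside [2, 8]); the cube at (11, 3.5) does not reach this height (z outside [1.5, 6.5]); After the difference (first − rest): none of the subtracted shapes is present at this height, so the 23×9 cube is unchanged — area = 207.00 mm²; (whole slice rotated 85° about Z — lengths, areas and connectivity unchanged). Overall, the cross-section is a single solid region. Net area = 207.00 mm².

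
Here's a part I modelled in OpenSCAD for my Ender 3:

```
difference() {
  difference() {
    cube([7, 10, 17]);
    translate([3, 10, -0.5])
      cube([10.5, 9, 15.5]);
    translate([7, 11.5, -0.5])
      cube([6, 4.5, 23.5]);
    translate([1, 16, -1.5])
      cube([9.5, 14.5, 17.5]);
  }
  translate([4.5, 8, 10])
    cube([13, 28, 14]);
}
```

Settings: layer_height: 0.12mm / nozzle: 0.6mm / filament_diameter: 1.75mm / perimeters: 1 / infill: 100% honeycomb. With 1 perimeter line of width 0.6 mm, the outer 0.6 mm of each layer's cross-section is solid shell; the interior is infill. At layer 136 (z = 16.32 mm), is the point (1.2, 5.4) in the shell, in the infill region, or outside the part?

At z = 16.32 mm: the 7×10 cube contributes its full rectangle; the cube at (3, 10) is absent (z outside [-0.5, 15]); the 6×4.5 cube at (7, 11.5) contributes its full rectangle; the cube at (1, 16) is absent (z outside [-1.5, 16]); Taking the first minus the rest: starting from the 7×10 cube, the 6×4.5 cube at (7, 11.5) misses the remaining region (no effect) — 1 connected region; the cube at (4.5, 8) (footprint 13×28) is included at this height; Subtracting the remaining from the first: starting from the result so far, the 13×28 cube at (4.5, 8) partially overlaps it — only the 5.00 mm² overlap (of its 364.00 mm²) is removed, clipping the outline — 1 connected region. Overall, the cross-section is a single solid region. The nearest boundary edge runs (0.00, 0.00)→(0.00, 10.00); distance from the point to it = 1.20 mm. The point is inside the cross-section and 1.20 mm from the nearest boundary — more than the 0.6 mm shell width (1 × 0.6), so it's in the infill interior.

infill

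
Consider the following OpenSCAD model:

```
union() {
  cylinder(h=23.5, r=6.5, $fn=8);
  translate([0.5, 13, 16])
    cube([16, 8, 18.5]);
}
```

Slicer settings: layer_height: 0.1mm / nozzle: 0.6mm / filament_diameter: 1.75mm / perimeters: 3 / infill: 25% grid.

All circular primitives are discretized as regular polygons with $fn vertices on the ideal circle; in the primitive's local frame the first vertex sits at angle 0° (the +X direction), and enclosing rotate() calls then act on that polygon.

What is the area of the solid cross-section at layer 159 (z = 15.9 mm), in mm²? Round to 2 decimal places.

At z = 15.9 mm: the r=6.5 cylinder contributes a regular 8-gon of circumradius 6.5 (area = (8/2)·6.500²·sin(360°/8) = 119.50 mm²); the cube at (0.5, 13) does not reach this height (z outside [16, 34.5]); Merging all regions: only the r=6.5 cylinder is present, so the union is just that shape — area = 119.50 mm². Overall, the cross-section is a single solid region. Net area = 119.50 mm².

119.50 mm²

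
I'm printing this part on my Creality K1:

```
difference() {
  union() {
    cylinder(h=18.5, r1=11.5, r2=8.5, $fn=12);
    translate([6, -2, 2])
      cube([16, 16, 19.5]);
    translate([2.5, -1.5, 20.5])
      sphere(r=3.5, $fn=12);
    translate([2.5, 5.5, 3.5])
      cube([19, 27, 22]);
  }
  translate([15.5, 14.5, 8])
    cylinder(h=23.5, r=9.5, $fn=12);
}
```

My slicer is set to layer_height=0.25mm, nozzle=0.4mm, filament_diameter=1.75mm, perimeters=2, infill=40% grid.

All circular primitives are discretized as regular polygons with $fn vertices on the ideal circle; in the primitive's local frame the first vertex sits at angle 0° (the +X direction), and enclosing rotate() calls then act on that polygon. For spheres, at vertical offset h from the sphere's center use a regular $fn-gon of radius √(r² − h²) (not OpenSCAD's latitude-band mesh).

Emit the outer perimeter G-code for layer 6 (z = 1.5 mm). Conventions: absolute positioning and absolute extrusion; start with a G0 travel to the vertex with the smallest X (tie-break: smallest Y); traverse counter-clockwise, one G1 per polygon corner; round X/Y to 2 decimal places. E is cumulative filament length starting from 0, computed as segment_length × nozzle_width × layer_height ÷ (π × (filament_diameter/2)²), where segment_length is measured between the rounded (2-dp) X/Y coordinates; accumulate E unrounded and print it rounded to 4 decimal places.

G0 X-11.26 Y0.00 Z1.50
G1 X-9.75 Y-5.63 E0.2423
G1 X-5.63 Y-9.75 E0.4846
G1 X0.00 Y-11.26 E0.7269
G1 X5.63 Y-9.75 E0.9693
G1 X9.75 Y-5.63 E1.2115
G1 X11.26 Y0.00 E1.4538
G1 X9.75 Y5.63 E1.6962
G1 X5.63 Y9.75 E1.9384
G1 X0.00 Y11.26 E2.1808
G1 X-5.63 Y9.75 E2.4231
G1 X-9.75 Y5.63 E2.6653
G1 X-11.26 Y0.00 E2.9077

At z = 1.5 mm: the cone (r1=11.5→r2=8.5) has section circumradius 11.257 here — a regular 12-gon; the cube at (6, -2) is absent (z outside [2, 21.5]); the sphere at (2.5, -1.5) is absent (|z−center|=19.000 > r=3.5); the cube at (2.5, 5.5) does not reach this height (z outside [3.5, 25.5]); Merging all regions: only the cone is present, so the union is just that shape — 1 connected region; the cylinder at (15.5, 14.5) is not intersected at this z (z outside [8, 31.5]); Taking the first minus the rest: none of the subtracted shapes is present at this height, so that combined region is unchanged — 1 connected region. The outline is a single polygon with 12 vertices. Extrusion per mm of travel: 0.4 × 0.25 / (π × 0.875²) = 0.041575. Accumulating E over each segment gives final E = 2.9077.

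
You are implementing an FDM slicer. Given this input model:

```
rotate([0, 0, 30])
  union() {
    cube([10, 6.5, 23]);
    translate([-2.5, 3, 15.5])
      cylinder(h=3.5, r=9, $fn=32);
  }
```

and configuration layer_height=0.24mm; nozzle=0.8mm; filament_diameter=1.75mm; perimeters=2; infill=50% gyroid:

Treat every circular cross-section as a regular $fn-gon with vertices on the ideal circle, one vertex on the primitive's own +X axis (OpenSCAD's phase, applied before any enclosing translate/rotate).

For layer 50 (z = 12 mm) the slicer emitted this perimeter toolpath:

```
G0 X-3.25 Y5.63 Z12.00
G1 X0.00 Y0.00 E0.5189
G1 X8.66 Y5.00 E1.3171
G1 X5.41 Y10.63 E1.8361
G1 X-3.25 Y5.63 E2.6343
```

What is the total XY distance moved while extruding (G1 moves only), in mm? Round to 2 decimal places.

Sum the Euclidean lengths of each G1 segment: total = 33.00 mm.

33.00 mm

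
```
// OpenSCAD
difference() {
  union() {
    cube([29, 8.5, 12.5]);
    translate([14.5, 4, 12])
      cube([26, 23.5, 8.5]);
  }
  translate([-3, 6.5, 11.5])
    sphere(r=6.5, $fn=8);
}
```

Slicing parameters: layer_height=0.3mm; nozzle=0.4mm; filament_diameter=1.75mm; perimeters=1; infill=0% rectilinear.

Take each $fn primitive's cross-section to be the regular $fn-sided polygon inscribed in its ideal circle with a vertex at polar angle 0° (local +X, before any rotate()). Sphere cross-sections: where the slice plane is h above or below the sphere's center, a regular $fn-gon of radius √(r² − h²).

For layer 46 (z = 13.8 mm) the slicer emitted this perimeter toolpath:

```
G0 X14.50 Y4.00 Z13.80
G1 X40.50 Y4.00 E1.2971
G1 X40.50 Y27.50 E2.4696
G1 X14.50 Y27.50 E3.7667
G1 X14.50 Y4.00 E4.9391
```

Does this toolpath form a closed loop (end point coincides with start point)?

yes

Start point (G0): (14.50, 4.00). End point (last G1): the path returns to the start — closed.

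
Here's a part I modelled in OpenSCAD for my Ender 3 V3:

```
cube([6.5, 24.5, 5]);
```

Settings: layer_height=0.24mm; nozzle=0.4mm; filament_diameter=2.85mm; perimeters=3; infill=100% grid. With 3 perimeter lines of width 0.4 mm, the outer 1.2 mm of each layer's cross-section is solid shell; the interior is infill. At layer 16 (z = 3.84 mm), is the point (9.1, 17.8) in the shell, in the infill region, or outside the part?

At z = 3.84 mm: the cube (footprint 6.5×24.5) is included at this height. Overall, the cross-section is a single solid region. The nearest boundary edge runs (6.50, 0.00)→(6.50, 24.50); distance from the point to it = 2.60 mm. The point is not inside any of the regions above, so it lies outside the cross-section (2.60 mm from the nearest boundary).

outside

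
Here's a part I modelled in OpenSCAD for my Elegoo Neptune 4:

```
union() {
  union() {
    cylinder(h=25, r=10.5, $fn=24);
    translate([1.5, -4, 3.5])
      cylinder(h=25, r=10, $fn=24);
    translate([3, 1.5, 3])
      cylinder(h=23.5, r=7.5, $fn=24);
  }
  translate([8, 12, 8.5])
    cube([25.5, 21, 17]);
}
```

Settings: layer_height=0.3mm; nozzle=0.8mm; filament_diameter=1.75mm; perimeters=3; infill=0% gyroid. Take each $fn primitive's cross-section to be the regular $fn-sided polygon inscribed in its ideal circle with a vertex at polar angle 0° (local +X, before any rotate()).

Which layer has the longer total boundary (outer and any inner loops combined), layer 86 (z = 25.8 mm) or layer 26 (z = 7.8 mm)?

layer 26 (z = 7.8 mm)

Layer 86 (z = 25.8): the cylinder is absent (z outside [0, 25]); the r=10 cylinder at (1.5, -4) contributes a regular 24-gon of circumradius 10 (perimeter = 2·24·10.000·sin(180°/24) = 62.65 mm); the cylinder at (3, 1.5): section is a regular 24-gon, circumradius r=7.5 (perimeter = 2·24·7.500·sin(180°/24) = 46.99 mm); Merging all regions: the regions partially overlap (shared area 135.21 mm²), so the edge portions inside another operand are dropped and the merged outline is re-measured after clipping — boundary = 67.52 mm; the cube at (8, 12) is absent (z outside [8.5, 25.5]); Taking the union: only that combined region is present, so the union is just that shape — boundary = 67.52 mm. So its perimeter = 67.52 mm. Layer 26 (z = 7.8): the cylinder: section is a regular 24-gon, circumradius r=10.5 (perimeter = 2·24·10.500·sin(180°/24) = 65.79 mm); the r=10 cylinder at (1.5, -4) gives a regular 24-gon of circumradius 10 (constant along its height) (perimeter = 2·24·10.000·sin(180°/24) = 62.65 mm); the r=7.5 cylinder at (3, 1.5) contributes a regular 24-gon of circumradius 7.5 (perimeter = 2·24·7.500·sin(180°/24) = 46.99 mm); Combining (union): the regions partially overlap (shared area 412.12 mm²), so the edge portions inside another operand are dropped and the merged outline is re-measured after clipping — boundary = 73.14 mm; the cube at (8, 12) is not intersected at this z (z outside [8.5, 25.5]); Combining (union): only that combined region is present, so the union is just that shape — boundary = 73.14 mm. So its perimeter = 73.14 mm. Layer 26 is larger (73.14 vs 67.52 mm).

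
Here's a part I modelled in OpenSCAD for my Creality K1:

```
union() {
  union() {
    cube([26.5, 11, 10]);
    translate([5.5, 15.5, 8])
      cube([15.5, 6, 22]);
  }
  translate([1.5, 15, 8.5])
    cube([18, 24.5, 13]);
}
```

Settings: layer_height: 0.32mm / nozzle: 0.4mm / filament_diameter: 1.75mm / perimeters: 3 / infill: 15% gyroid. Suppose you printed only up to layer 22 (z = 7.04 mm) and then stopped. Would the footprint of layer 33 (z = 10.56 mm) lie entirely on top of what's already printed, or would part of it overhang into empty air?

Compare the two slices. At z = 7.04: the cube is present — its section is the full 26.5×11 rectangle (area 291.50 mm²); the cube at (5.5, 15.5) is absent (z outside [8, 30]); Taking the union: only the 26.5×11 cube is present, so the union is just that shape — area = 291.50 mm²; the cube at (1.5, 15) is not intersected at this z (z outside [8.5, 21.5]); Combining (union): only that combined region is present, so the union is just that shape — area = 291.50 mm². At z = 10.56: the cube is absent (z outside [0, 10]); the cube at (5.5, 15.5) is present — its section is the full 15.5×6 rectangle (area 93.00 mm²); Taking the union: only the 15.5×6 cube at (5.5, 15.5) is present, so the union is just that shape — area = 93.00 mm²; the cube at (1.5, 15) (footprint 18×24.5) is included at this height (area 441.00 mm²); Combining (union): the regions partially overlap — summed areas 534.00 mm² minus the doubly-counted overlap 84.00 mm² gives 450.00 mm² — area = 450.00 mm². Checking containment: at z = 10.56 the cross-section extends beyond the z = 7.04 cross-section by about 450.00 mm².

part overhangs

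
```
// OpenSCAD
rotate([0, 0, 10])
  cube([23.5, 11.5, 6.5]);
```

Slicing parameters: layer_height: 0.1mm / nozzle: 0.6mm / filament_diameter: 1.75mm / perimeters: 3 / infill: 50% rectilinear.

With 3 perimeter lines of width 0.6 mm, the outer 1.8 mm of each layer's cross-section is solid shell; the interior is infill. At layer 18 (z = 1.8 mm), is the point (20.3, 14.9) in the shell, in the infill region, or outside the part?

shell

At z = 1.8 mm: the 23.5×11.5 cube contributes its full rectangle; (rotated 10° about Z; rotation is an isometry so areas/perimeters/island counts are preserved). Overall, the cross-section is a single solid region. Undo the 10° rotation: the query point maps to (22.579, 11.149) in the un-rotated model frame. The nearest boundary edge runs (23.50, 11.50)→(0.00, 11.50); distance from the point to it = 0.35 mm. The point is inside the cross-section, 0.35 mm from the nearest boundary — within the 1.8 mm shell band (3 × 0.6).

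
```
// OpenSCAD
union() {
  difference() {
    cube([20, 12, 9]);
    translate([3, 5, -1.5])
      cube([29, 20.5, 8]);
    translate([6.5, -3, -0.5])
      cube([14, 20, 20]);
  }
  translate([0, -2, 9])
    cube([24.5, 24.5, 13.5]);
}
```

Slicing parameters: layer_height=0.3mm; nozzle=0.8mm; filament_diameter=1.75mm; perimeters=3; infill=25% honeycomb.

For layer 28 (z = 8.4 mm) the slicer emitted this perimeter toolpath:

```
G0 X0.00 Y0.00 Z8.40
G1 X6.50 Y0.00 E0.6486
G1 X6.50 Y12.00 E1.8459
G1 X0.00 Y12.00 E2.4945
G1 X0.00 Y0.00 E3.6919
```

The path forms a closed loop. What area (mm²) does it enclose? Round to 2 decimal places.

Apply the shoelace formula to the sequence of (X, Y) vertices; enclosed area = 78.00 mm².

78.00 mm²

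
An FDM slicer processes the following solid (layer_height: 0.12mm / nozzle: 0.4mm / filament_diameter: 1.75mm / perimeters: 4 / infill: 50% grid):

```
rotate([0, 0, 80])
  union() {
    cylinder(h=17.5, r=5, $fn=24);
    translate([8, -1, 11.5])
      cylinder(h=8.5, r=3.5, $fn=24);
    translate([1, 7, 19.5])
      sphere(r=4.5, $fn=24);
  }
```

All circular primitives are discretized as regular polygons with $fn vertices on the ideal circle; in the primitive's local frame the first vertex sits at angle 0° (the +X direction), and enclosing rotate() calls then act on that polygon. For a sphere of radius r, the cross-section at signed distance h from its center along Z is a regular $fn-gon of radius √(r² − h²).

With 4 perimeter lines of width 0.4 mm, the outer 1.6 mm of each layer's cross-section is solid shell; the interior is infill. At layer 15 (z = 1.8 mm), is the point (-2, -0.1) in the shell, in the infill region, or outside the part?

At z = 1.8 mm: the cylinder: section is a regular 24-gon, circumradius r=5; the cylinder at (8, -1) is absent (z outside [11.5, 20]); the sphere at (1, 7) is absent (|z−center|=17.700 > r=4.5); Taking the union: only the r=5 cylinder is present, so the union is just that shape — 1 connected region; (rotated 80° about Z; rotation is an isometry so areas/perimeters/island counts are preserved). Overall, the cross-section is a single solid region. Undo the 80° rotation: the query point maps to (-0.446, 1.952) in the un-rotated model frame. The nearest boundary edge runs (0.00, 5.00)→(-1.29, 4.83); distance from the point to it = 2.96 mm. The point is inside the cross-section and 2.96 mm from the nearest boundary — more than the 1.6 mm shell width (4 × 0.4), so it's in the infill interior.

infill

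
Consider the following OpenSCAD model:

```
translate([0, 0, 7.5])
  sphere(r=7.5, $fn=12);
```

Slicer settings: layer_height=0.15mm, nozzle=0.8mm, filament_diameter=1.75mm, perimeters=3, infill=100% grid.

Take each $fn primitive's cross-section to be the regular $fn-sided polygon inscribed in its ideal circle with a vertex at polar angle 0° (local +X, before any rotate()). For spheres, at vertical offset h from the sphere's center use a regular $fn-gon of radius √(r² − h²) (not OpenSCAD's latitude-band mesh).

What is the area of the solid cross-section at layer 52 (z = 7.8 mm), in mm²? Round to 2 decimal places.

168.48 mm²

At z = 7.8 mm: the sphere: section is a regular 12-gon, circumradius = √(r²−h²) = √(7.5²−0.3²) = 7.494 (area = (12/2)·7.494²·sin(360°/12) = 168.48 mm²). Overall, the cross-section is a single solid region. Net area = 168.48 mm².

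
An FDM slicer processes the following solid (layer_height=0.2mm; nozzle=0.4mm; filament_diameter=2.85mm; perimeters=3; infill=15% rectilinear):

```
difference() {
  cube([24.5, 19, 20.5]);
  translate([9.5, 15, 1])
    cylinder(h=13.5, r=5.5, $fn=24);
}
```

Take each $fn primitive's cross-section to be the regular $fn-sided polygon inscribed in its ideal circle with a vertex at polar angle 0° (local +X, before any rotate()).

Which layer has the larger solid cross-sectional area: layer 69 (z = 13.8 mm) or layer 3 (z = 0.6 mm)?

Layer 69 (z = 13.8): the cube (footprint 24.5×19) is included at this height (area 465.50 mm²); the r=5.5 cylinder at (9.5, 15) contributes a regular 24-gon of circumradius 5.5 (area = (24/2)·5.500²·sin(360°/24) = 93.95 mm²); Subtracting the remaining from the first: starting from the 24.5×19 cube (465.50 mm²), the r=5.5 cylinder at (9.5, 15) partially overlaps it — only the 86.44 mm² overlap (of its 93.95 mm²) is removed, clipping the outline — area = 379.06 mm². So its area = 379.06 mm². Layer 3 (z = 0.6): the cube (footprint 24.5×19) is included at this height (area 465.50 mm²); the cylinder at (9.5, 15) is not intersected at this z (z outside [1, 14.5]); After the difference (first − rest): none of the subtracted shapes is present at this height, so the 24.5×19 cube is unchanged — area = 465.50 mm². So its area = 465.50 mm². Layer 3 is larger (465.50 vs 379.06 mm²).

layer 3 (z = 0.6 mm)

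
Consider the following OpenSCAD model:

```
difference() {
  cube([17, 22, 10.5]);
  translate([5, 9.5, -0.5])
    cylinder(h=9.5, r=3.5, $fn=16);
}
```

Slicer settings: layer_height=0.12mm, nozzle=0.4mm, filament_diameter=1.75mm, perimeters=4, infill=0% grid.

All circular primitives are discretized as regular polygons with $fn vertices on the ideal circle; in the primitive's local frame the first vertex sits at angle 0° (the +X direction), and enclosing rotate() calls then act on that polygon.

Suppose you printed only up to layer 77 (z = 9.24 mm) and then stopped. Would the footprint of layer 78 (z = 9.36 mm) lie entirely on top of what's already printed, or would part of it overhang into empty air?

Compare the two slices. At z = 9.24: the 17×22 cube contributes its full rectangle (area 374.00 mm²); the cylinder at (5, 9.5) does not reach this height (z outside [-0.5, 9]); After the difference (first − rest): none of the subtracted shapes is present at this height, so the 17×22 cube is unchanged — area = 374.00 mm². At z = 9.36: the 17×22 cube contributes its full rectangle (area 374.00 mm²); the cylinder at (5, 9.5) is not intersected at this z (z outside [-0.5, 9]); Subtracting the remaining from the first: none of the subtracted shapes is present at this height, so the 17×22 cube is unchanged — area = 374.00 mm². Checking containment: the cross-section at z = 9.36 is a subset of the cross-section at z = 9.24.

entirely on top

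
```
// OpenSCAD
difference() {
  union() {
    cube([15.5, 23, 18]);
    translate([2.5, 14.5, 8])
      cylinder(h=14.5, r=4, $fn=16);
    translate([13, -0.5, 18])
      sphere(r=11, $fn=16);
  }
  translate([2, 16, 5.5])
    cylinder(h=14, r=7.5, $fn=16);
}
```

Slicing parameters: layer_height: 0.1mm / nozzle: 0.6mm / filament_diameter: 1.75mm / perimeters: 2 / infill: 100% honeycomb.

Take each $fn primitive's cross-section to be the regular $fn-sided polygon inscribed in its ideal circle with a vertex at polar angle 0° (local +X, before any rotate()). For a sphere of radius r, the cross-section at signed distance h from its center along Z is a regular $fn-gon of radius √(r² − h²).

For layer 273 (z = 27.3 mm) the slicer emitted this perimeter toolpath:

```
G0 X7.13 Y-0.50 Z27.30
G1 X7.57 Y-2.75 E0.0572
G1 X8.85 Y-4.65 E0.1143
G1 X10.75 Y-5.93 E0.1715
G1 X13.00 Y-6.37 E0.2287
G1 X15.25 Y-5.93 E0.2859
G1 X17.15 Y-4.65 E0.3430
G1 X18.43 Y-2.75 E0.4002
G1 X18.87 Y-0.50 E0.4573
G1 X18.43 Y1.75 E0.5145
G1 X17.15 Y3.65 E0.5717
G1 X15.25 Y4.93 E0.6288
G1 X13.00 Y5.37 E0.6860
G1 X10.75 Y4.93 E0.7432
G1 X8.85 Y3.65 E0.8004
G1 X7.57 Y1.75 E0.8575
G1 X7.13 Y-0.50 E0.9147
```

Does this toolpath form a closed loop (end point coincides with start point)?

yes

Start point (G0): (7.13, -0.50). End point (last G1): the path returns to the start — closed.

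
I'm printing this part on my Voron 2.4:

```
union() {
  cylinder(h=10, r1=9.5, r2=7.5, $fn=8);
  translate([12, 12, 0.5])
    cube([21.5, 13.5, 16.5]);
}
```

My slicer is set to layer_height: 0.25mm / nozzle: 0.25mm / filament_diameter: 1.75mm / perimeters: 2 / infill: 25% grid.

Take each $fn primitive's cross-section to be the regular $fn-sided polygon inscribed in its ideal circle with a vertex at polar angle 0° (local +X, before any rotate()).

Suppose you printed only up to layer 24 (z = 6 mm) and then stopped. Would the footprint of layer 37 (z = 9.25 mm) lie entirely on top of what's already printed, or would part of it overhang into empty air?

Compare the two slices. At z = 6: the cone (r1=9.5→r2=7.5) has section circumradius 8.300 here — a regular 8-gon (area = (8/2)·8.300²·sin(360°/8) = 194.85 mm²); the cube at (12, 12) is present — its section is the full 21.5×13.5 rectangle (area 290.25 mm²); Taking the union: the 2 present regions are separate (no shared area or edge), so areas and boundary lengths simply add and each stays a separate island — area = 485.10 mm². At z = 9.25: the cone: at t=0.925 of its height the radius interpolates to r₁+(r₂−r₁)t = 7.650, giving a regular 8-gon of that circumradius (area = (8/2)·7.650²·sin(360°/8) = 165.53 mm²); the 21.5×13.5 cube at (12, 12) contributes its full rectangle (area 290.25 mm²); Merging all regions: the 2 present regions are separate (no shared area or edge), so areas and boundary lengths simply add and each stays a separate island — area = 455.78 mm². Checking containment: the cross-section at z = 9.25 is a subset of the cross-section at z = 6.

entirely on top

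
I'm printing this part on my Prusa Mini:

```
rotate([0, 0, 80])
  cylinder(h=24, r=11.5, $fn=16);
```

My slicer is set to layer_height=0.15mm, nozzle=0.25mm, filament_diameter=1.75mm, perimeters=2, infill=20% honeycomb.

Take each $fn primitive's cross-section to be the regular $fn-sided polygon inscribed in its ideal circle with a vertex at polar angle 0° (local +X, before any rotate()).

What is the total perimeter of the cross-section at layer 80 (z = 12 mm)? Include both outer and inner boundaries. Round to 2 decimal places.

71.79 mm

At z = 12 mm: the r=11.5 cylinder contributes a regular 16-gon of circumradius 11.5 (perimeter = 2·16·11.500·sin(180°/16) = 71.79 mm); (rotated 80° about Z; rotation is an isometry so areas/perimeters/island counts are preserved). Overall, the cross-section is a single solid region. Total boundary length (outer) = 71.79 mm.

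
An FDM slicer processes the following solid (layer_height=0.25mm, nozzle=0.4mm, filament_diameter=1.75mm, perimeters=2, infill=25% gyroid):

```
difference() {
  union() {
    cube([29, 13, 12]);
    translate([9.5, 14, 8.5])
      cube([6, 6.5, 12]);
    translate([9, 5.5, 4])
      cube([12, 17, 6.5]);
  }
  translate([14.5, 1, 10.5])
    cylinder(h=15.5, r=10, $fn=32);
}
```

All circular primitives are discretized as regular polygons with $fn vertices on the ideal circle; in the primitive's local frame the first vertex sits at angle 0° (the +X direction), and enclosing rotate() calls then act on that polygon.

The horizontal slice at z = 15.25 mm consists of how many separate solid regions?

1

At z = 15.25 mm: the cube is not intersected at this z (z outside [0, 12]); the 6×6.5 cube at (9.5, 14) contributes its full rectangle; the cube at (9, 5.5) does not reach this height (z outside [4, 10.5]); Combining (union): only the 6×6.5 cube at (9.5, 14) is present, so the union is just that shape — 1 connected region; the cylinder at (14.5, 1): section is a regular 32-gon, circumradius r=10; Subtracting the remaining from the first: starting from the result so far, the r=10 cylinder at (14.5, 1) misses the remaining region (no effect) — 1 connected region. The result has 1 disconnected region.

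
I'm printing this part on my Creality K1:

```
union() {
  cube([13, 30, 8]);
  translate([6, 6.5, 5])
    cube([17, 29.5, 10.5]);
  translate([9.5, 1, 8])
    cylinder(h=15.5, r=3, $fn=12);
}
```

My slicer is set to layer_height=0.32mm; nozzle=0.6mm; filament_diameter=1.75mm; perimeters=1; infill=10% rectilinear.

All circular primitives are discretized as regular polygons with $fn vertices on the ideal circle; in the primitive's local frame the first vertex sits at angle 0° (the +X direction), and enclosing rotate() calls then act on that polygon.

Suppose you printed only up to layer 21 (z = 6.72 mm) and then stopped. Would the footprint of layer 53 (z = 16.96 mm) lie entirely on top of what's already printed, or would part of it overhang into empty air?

Compare the two slices. At z = 6.72: the 13×30 cube contributes its full rectangle (area 390.00 mm²); the cube at (6, 6.5) is present — its section is the full 17×29.5 rectangle (area 501.50 mm²); the cylinder at (9.5, 1) does not reach this height (z outside [8, 23.5]); Merging all regions: the regions partially overlap — summed areas 891.50 mm² minus the doubly-counted overlap 164.50 mm² gives 727.00 mm² — area = 727.00 mm². At z = 16.96: the cube is absent (z outside [0, 8]); the cube at (6, 6.5) does not reach this height (z outside [5, 15.5]); the r=3 cylinder at (9.5, 1) contributes a regular 12-gon of circumradius 3 (area = (12/2)·3.000²·sin(360°/12) = 27.00 mm²); Merging all regions: only the r=3 cylinder at (9.5, 1) is present, so the union is just that shape — area = 27.00 mm². Checking containment: at z = 16.96 the cross-section extends beyond the z = 6.72 cross-section by about 7.77 mm².

part overhangs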